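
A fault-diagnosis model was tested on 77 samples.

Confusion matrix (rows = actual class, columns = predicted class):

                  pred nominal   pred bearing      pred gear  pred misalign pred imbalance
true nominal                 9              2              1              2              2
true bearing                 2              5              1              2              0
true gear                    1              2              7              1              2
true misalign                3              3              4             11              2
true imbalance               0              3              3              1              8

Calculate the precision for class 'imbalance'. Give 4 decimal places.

Take TP from the diagonal, FP from the rest of the 'imbalance' prediction marginal, FN from the rest of the 'imbalance' actual marginal.
precision = TP/(TP+FP).
imbalance: TP=8, FP=2+0+2+2=6 → 8/14 = 0.57143

0.5714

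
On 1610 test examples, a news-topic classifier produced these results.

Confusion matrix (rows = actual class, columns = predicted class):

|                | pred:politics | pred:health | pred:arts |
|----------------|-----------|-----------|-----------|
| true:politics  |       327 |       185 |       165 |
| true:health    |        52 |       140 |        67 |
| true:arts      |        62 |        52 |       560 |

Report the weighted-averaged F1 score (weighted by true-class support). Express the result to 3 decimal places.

0.637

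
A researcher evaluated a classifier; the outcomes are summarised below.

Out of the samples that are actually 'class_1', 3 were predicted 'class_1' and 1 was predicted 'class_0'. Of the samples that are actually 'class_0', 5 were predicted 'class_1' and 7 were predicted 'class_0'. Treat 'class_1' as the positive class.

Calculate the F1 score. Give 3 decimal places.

0.500

Precision = TP/(TP+FP) = 3/8 = 0.3750
Recall = TP/(TP+FN) = 3/4 = 0.7500
F1 = 2·TP/(2·TP+FP+FN) = 6/12 = 0.500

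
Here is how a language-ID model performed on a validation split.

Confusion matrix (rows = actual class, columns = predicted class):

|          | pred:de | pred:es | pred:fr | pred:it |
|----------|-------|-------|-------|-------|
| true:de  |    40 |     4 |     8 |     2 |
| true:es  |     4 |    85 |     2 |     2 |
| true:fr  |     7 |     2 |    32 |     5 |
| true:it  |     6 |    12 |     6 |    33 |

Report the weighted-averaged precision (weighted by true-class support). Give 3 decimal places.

Per-class precision (TP/(TP+FP)):
  de: TP=40, FP=4+7+6=17 → 40/57 = 0.7018
  es: TP=85, FP=4+2+12=18 → 85/103 = 0.8252
  fr: TP=32, FP=8+2+6=16 → 32/48 = 0.6667
  it: TP=33, FP=2+2+5=9 → 33/42 = 0.7857
Weighted-precision = Σ (supportᵢ/N)·precisionᵢ with N=250: (54/250)·0.7018 + (93/250)·0.8252 + (46/250)·0.6667 + (57/250)·0.7857 = 0.760

0.760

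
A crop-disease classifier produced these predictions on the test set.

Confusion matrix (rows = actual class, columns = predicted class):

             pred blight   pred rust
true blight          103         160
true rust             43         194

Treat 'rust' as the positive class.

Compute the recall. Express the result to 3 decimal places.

Recall = TP/(TP+FN) = 194/(194+43) = 194/237 = 0.819

0.819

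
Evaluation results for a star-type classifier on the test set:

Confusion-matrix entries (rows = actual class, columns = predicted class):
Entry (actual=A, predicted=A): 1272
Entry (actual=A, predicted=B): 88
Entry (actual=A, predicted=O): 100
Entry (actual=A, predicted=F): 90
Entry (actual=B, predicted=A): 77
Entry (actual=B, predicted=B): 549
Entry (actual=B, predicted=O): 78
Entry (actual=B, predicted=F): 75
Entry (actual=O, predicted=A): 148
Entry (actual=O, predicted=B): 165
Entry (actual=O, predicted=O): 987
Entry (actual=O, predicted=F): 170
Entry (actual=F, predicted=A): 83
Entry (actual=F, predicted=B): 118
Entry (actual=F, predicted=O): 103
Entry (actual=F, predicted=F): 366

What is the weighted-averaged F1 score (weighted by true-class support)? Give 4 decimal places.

0.7117

Per-class F1 score (2·TP/(2·TP+FP+FN)):
  A: TP=1272, FP=77+148+83=308, FN=88+100+90=278 → 2544/3130 = 0.81278
  B: TP=549, FP=88+165+118=371, FN=77+78+75=230 → 1098/1699 = 0.64626
  O: TP=987, FP=100+78+103=281, FN=148+165+170=483 → 1974/2738 = 0.72096
  F: TP=366, FP=90+75+170=335, FN=83+118+103=304 → 732/1371 = 0.53392
Weighted-F1 score = Σ (supportᵢ/N)·F1 scoreᵢ with N=4469: (1550/4469)·0.81278 + (779/4469)·0.64626 + (1470/4469)·0.72096 + (670/4469)·0.53392 = 0.7117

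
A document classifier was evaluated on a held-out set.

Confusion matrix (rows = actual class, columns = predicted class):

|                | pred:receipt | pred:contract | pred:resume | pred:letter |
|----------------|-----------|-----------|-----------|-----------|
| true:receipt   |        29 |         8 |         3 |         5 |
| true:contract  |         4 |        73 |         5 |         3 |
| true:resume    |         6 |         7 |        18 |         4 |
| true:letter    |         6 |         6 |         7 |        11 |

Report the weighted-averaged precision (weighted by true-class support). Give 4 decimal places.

Per-class precision (TP/(TP+FP)):
  receipt: TP=29, FP=4+6+6=16 → 29/45 = 0.64444
  contract: TP=73, FP=8+7+6=21 → 73/94 = 0.77660
  resume: TP=18, FP=3+5+7=15 → 18/33 = 0.54545
  letter: TP=11, FP=5+3+4=12 → 11/23 = 0.47826
Weighted-precision = Σ (supportᵢ/N)·precisionᵢ with N=195: (45/195)·0.64444 + (85/195)·0.77660 + (35/195)·0.54545 + (30/195)·0.47826 = 0.6587

0.6587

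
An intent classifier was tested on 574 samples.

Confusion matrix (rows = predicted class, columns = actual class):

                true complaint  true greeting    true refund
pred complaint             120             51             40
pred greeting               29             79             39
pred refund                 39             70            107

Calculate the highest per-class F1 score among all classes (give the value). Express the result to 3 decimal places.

0.602

Per-class F1 score (2·TP/(2·TP+FP+FN)):
  complaint: TP=120, FP=51+40=91, FN=29+39=68 → 240/399 = 0.6015
  greeting: TP=79, FP=29+39=68, FN=51+70=121 → 158/347 = 0.4553
  refund: TP=107, FP=39+70=109, FN=40+39=79 → 214/402 = 0.5323
Highest is class 'complaint' with F1 score = 0.602.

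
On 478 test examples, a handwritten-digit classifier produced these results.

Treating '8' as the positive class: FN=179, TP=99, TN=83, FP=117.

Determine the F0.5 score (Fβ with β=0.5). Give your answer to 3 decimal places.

0.433

Fβ = (1+β²)·TP / ((1+β²)·TP + β²·FN + FP), with β²=1/4
= 1.25·99 / (1.25·99 + 0.25·179 + 117) = 0.433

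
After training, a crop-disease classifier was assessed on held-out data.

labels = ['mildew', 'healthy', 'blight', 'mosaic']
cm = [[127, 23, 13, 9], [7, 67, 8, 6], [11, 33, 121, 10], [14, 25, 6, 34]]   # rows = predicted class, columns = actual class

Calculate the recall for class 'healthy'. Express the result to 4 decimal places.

0.4527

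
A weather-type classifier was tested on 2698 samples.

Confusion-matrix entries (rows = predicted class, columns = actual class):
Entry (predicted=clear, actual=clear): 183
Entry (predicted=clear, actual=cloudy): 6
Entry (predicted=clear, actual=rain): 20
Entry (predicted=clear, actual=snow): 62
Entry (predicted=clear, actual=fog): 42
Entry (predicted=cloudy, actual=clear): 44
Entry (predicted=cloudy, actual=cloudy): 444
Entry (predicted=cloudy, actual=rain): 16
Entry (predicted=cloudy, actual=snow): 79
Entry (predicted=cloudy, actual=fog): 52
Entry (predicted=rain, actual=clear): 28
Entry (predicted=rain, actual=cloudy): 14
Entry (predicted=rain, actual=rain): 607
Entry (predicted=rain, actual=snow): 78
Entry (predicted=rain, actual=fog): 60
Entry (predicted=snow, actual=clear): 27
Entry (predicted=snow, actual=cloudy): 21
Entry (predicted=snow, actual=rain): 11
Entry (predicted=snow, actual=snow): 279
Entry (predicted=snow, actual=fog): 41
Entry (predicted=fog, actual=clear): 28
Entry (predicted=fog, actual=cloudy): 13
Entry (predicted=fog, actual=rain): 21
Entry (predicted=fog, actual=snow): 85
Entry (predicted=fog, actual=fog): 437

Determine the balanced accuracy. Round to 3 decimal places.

0.710

Balanced accuracy = mean of per-class recall.
  clear: recall = 183/310 = 0.5903
  cloudy: recall = 444/498 = 0.8916
  rain: recall = 607/675 = 0.8993
  snow: recall = 279/583 = 0.4786
  fog: recall = 437/632 = 0.6915
Mean = (0.5903 + 0.8916 + 0.8993 + 0.4786 + 0.6915) / 5 = 0.710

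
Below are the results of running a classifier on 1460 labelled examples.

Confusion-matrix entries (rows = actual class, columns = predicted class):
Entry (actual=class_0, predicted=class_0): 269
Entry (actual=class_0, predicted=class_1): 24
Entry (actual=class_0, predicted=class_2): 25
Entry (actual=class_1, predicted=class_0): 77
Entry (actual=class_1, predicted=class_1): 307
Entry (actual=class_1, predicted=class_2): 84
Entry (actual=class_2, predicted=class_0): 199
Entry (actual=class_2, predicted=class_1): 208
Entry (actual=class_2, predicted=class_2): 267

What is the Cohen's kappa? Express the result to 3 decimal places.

Observed agreement pₒ = trace/N = 843/1460 = 0.5774
Expected agreement pₑ = Σ (rowᵢ·colᵢ)/N² = (318·545 + 468·539 + 674·376)/1460² = 0.3185
κ = (pₒ − pₑ)/(1 − pₑ) = (0.5774 − 0.3185)/(1 − 0.3185) = 0.380

0.380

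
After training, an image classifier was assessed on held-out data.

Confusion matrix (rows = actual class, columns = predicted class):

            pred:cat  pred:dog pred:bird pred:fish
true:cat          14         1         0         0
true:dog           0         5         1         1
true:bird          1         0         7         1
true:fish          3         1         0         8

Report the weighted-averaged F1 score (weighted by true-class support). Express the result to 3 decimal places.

Per-class F1 score (2·TP/(2·TP+FP+FN)):
  cat: TP=14, FP=0+1+3=4, FN=1+0+0=1 → 28/33 = 0.8485
  dog: TP=5, FP=1+0+1=2, FN=0+1+1=2 → 10/14 = 0.7143
  bird: TP=7, FP=0+1+0=1, FN=1+0+1=2 → 14/17 = 0.8235
  fish: TP=8, FP=0+1+1=2, FN=3+1+0=4 → 16/22 = 0.7273
Weighted-F1 score = Σ (supportᵢ/N)·F1 scoreᵢ with N=43: (15/43)·0.8485 + (7/43)·0.7143 + (9/43)·0.8235 + (12/43)·0.7273 = 0.788

0.788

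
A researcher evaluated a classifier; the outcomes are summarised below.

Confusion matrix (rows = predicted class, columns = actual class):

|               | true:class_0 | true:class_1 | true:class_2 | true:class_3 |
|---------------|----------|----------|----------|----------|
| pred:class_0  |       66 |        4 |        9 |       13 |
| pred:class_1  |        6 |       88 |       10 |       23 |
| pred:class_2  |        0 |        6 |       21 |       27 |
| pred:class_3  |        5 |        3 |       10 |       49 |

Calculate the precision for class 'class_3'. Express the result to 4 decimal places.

0.7313

precision = TP/(TP+FP).
class_3: TP=49, FP=5+3+10=18 → 49/67 = 0.73134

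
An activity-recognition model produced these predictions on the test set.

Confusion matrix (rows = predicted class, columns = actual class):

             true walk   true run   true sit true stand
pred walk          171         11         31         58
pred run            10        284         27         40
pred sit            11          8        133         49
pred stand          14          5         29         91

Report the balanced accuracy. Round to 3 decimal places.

0.685

Balanced accuracy = mean of per-class recall.
  walk: recall = 171/206 = 0.8301
  run: recall = 284/308 = 0.9221
  sit: recall = 133/220 = 0.6045
  stand: recall = 91/238 = 0.3824
Mean = (0.8301 + 0.9221 + 0.6045 + 0.3824) / 4 = 0.685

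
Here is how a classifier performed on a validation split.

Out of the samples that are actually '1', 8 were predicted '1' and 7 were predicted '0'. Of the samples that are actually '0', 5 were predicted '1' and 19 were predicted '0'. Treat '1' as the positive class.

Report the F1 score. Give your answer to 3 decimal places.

Precision = TP/(TP+FP) = 8/13 = 0.6154
Recall = TP/(TP+FN) = 8/15 = 0.5333
F1 = 2·TP/(2·TP+FP+FN) = 16/28 = 0.571

0.571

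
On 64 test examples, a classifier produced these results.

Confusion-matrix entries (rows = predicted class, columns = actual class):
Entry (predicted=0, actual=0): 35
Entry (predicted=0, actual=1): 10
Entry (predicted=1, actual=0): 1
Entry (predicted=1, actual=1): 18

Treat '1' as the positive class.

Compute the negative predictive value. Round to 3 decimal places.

NPV = TN/(TN+FN) = 35/(35+10) = 0.778

0.778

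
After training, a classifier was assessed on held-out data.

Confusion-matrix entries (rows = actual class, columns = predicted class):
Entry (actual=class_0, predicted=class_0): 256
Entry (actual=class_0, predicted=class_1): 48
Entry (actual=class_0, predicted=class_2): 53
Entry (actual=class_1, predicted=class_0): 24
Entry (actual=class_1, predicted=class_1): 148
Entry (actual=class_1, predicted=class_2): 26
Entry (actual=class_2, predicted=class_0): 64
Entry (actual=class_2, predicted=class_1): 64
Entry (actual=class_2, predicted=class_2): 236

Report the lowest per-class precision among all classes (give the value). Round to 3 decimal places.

Per-class precision (TP/(TP+FP)):
  class_0: TP=256, FP=24+64=88 → 256/344 = 0.7442
  class_1: TP=148, FP=48+64=112 → 148/260 = 0.5692
  class_2: TP=236, FP=53+26=79 → 236/315 = 0.7492
Lowest is class 'class_1' with precision = 0.569.

0.569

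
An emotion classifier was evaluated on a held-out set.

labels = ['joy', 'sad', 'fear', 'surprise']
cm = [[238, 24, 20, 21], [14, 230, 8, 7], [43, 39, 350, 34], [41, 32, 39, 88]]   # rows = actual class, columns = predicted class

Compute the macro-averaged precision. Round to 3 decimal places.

Per-class precision (TP/(TP+FP)):
  joy: TP=238, FP=14+43+41=98 → 238/336 = 0.7083
  sad: TP=230, FP=24+39+32=95 → 230/325 = 0.7077
  fear: TP=350, FP=20+8+39=67 → 350/417 = 0.8393
  surprise: TP=88, FP=21+7+34=62 → 88/150 = 0.5867
Macro-precision = mean = (0.7083 + 0.7077 + 0.8393 + 0.5867) / 4 = 0.711

0.711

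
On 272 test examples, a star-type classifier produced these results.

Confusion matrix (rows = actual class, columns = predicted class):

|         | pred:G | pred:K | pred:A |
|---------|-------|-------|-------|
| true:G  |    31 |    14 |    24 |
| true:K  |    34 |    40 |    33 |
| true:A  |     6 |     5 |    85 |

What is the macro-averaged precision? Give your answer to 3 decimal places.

0.571

Per-class precision (TP/(TP+FP)):
  G: TP=31, FP=34+6=40 → 31/71 = 0.4366
  K: TP=40, FP=14+5=19 → 40/59 = 0.6780
  A: TP=85, FP=24+33=57 → 85/142 = 0.5986
Macro-precision = mean = (0.4366 + 0.6780 + 0.5986) / 3 = 0.571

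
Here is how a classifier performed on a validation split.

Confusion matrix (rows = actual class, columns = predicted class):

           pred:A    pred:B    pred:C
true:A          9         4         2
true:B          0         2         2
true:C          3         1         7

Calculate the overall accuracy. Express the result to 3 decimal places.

0.600

Accuracy = trace / total = (9+2+7=18) / 30 = 18/30 = 0.600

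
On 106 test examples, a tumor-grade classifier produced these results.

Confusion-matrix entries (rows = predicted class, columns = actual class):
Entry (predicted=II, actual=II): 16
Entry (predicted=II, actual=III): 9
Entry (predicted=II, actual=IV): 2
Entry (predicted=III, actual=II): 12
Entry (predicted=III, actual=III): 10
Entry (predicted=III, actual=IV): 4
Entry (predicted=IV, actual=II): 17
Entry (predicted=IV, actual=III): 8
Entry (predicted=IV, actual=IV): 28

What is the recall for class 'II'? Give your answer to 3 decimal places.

0.356

recall = TP/(TP+FN).
II: TP=16, FN=12+17=29 → 16/45 = 0.3556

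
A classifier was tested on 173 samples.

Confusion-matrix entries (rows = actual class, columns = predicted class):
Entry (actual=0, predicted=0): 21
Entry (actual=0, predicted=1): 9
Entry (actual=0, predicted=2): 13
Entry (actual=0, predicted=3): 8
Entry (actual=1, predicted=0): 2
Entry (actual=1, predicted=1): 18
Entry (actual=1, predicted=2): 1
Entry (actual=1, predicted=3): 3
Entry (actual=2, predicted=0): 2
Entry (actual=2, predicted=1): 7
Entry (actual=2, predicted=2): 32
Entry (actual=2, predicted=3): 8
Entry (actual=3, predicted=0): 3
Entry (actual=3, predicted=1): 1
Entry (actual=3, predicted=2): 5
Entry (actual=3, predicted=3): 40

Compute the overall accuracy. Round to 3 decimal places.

0.642

Accuracy = trace / total = (21+18+32+40=111) / 173 = 111/173 = 0.642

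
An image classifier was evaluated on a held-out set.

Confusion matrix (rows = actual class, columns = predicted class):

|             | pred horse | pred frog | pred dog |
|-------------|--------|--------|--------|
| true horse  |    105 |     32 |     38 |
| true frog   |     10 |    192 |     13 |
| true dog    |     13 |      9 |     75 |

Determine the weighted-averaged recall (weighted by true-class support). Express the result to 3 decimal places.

0.764

Per-class recall (TP/(TP+FN)):
  horse: TP=105, FN=32+38=70 → 105/175 = 0.6000
  frog: TP=192, FN=10+13=23 → 192/215 = 0.8930
  dog: TP=75, FN=13+9=22 → 75/97 = 0.7732
Weighted-recall = Σ (supportᵢ/N)·recallᵢ with N=487: (175/487)·0.6000 + (215/487)·0.8930 + (97/487)·0.7732 = 0.764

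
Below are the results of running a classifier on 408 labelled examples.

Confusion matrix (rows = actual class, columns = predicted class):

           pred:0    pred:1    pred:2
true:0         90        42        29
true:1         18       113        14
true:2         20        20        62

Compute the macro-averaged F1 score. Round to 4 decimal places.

0.6427

Per-class F1 score (2·TP/(2·TP+FP+FN)):
  0: TP=90, FP=18+20=38, FN=42+29=71 → 180/289 = 0.62284
  1: TP=113, FP=42+20=62, FN=18+14=32 → 226/320 = 0.70625
  2: TP=62, FP=29+14=43, FN=20+20=40 → 124/207 = 0.59903
Macro-F1 score = mean = (0.62284 + 0.70625 + 0.59903) / 3 = 0.6427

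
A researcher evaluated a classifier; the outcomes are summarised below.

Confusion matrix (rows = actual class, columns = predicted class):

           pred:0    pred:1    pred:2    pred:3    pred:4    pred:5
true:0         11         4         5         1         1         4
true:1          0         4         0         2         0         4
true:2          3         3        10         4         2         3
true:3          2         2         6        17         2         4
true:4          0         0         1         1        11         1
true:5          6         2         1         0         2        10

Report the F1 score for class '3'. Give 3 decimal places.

F1 score = 2·TP/(2·TP+FP+FN).
3: TP=17, FP=1+2+4+1+0=8, FN=2+2+6+2+4=16 → 34/58 = 0.5862

0.586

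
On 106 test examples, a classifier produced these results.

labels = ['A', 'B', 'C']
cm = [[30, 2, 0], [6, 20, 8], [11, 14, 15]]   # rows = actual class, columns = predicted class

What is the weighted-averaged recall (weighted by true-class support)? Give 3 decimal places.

Per-class recall (TP/(TP+FN)):
  A: TP=30, FN=2+0=2 → 30/32 = 0.9375
  B: TP=20, FN=6+8=14 → 20/34 = 0.5882
  C: TP=15, FN=11+14=25 → 15/40 = 0.3750
Weighted-recall = Σ (supportᵢ/N)·recallᵢ with N=106: (32/106)·0.9375 + (34/106)·0.5882 + (40/106)·0.3750 = 0.613

0.613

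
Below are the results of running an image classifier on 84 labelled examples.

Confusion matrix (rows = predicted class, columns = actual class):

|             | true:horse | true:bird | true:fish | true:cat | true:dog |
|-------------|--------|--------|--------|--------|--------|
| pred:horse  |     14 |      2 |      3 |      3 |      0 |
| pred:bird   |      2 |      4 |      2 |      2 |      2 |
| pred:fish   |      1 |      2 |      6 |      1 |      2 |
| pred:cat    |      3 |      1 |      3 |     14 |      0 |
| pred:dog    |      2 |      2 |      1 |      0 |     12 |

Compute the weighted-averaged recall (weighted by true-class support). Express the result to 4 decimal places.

Per-class recall (TP/(TP+FN)):
  horse: TP=14, FN=2+1+3+2=8 → 14/22 = 0.63636
  bird: TP=4, FN=2+2+1+2=7 → 4/11 = 0.36364
  fish: TP=6, FN=3+2+3+1=9 → 6/15 = 0.40000
  cat: TP=14, FN=3+2+1+0=6 → 14/20 = 0.70000
  dog: TP=12, FN=0+2+2+0=4 → 12/16 = 0.75000
Weighted-recall = Σ (supportᵢ/N)·recallᵢ with N=84: (22/84)·0.63636 + (11/84)·0.36364 + (15/84)·0.40000 + (20/84)·0.70000 + (16/84)·0.75000 = 0.5952

0.5952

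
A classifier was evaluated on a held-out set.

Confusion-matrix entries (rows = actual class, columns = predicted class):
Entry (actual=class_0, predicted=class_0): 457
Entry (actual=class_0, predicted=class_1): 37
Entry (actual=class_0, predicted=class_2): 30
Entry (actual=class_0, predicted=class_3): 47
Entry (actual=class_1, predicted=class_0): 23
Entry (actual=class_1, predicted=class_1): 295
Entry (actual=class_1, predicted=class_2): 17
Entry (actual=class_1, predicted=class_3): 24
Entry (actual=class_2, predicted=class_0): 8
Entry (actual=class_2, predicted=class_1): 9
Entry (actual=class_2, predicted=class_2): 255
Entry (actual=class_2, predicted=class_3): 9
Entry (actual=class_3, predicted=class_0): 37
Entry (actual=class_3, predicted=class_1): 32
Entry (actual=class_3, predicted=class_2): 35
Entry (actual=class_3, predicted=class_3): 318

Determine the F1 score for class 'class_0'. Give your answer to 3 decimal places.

Take TP from the diagonal, FP from the rest of the 'class_0' prediction marginal, FN from the rest of the 'class_0' actual marginal.
F1 score = 2·TP/(2·TP+FP+FN).
class_0: TP=457, FP=23+8+37=68, FN=37+30+47=114 → 914/1096 = 0.8339

0.834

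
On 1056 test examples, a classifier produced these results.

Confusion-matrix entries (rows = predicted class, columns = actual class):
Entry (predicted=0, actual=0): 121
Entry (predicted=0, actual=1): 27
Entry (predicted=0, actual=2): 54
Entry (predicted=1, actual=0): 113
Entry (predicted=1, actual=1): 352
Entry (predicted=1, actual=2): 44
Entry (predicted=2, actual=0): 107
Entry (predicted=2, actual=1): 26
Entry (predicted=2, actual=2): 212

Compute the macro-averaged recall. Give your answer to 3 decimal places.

Per-class recall (TP/(TP+FN)):
  0: TP=121, FN=113+107=220 → 121/341 = 0.3548
  1: TP=352, FN=27+26=53 → 352/405 = 0.8691
  2: TP=212, FN=54+44=98 → 212/310 = 0.6839
Macro-recall = mean = (0.3548 + 0.8691 + 0.6839) / 3 = 0.636

0.636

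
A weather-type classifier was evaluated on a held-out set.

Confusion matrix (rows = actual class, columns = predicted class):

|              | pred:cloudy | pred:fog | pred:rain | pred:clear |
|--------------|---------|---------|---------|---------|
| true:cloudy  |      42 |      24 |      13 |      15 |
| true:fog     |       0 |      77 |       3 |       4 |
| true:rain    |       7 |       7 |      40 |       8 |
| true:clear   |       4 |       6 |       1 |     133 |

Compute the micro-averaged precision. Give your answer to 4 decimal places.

Micro-averaging pools counts across classes: ΣTP=292, ΣFP=92, ΣFN=92.
Micro-precision = TP/(TP+FP) on pooled counts = 0.7604 (equals overall accuracy in single-label multiclass).

0.7604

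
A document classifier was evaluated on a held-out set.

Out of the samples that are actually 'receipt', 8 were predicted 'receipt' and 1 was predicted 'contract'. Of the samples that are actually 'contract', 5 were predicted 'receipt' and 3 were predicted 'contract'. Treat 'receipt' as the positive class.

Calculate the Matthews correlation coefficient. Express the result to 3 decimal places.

MCC = (TP·TN − FP·FN) / √((TP+FP)(TP+FN)(TN+FP)(TN+FN))
Numerator = 8·3 − 5·1 = 19
Denominator = √(13·9·8·4) = √3744 = 61.1882
MCC = 19 / 61.1882 = 0.311

0.311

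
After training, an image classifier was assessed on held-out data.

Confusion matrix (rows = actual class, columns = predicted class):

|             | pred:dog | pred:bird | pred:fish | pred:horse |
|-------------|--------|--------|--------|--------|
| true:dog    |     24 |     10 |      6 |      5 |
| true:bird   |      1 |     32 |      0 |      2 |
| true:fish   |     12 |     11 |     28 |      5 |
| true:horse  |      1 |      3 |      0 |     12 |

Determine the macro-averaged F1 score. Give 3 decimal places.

Per-class F1 score (2·TP/(2·TP+FP+FN)):
  dog: TP=24, FP=1+12+1=14, FN=10+6+5=21 → 48/83 = 0.5783
  bird: TP=32, FP=10+11+3=24, FN=1+0+2=3 → 64/91 = 0.7033
  fish: TP=28, FP=6+0+0=6, FN=12+11+5=28 → 56/90 = 0.6222
  horse: TP=12, FP=5+2+5=12, FN=1+3+0=4 → 24/40 = 0.6000
Macro-F1 score = mean = (0.5783 + 0.7033 + 0.6222 + 0.6000) / 4 = 0.626

0.626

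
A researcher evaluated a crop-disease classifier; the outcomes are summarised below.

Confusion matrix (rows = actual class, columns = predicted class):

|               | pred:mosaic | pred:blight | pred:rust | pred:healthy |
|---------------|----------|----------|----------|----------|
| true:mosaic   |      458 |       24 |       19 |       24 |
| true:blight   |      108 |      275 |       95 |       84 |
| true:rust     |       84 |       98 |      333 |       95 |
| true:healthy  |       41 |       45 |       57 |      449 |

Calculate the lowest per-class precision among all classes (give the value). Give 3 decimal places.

0.622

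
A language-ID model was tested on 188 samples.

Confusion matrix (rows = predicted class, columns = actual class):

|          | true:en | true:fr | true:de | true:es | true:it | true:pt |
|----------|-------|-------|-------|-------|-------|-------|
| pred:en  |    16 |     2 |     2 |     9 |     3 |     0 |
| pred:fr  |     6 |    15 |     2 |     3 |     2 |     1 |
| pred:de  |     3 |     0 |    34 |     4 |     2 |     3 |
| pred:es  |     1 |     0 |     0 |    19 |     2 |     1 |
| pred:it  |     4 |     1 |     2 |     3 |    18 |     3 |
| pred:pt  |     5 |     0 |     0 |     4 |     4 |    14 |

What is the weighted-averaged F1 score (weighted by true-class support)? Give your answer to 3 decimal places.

Per-class F1 score (2·TP/(2·TP+FP+FN)):
  en: TP=16, FP=2+2+9+3+0=16, FN=6+3+1+4+5=19 → 32/67 = 0.4776
  fr: TP=15, FP=6+2+3+2+1=14, FN=2+0+0+1+0=3 → 30/47 = 0.6383
  de: TP=34, FP=3+0+4+2+3=12, FN=2+2+0+2+0=6 → 68/86 = 0.7907
  es: TP=19, FP=1+0+0+2+1=4, FN=9+3+4+3+4=23 → 38/65 = 0.5846
  it: TP=18, FP=4+1+2+3+3=13, FN=3+2+2+2+4=13 → 36/62 = 0.5806
  pt: TP=14, FP=5+0+0+4+4=13, FN=0+1+3+1+3=8 → 28/49 = 0.5714
Weighted-F1 score = Σ (supportᵢ/N)·F1 scoreᵢ with N=188: (35/188)·0.4776 + (18/188)·0.6383 + (40/188)·0.7907 + (42/188)·0.5846 + (31/188)·0.5806 + (22/188)·0.5714 = 0.611

0.611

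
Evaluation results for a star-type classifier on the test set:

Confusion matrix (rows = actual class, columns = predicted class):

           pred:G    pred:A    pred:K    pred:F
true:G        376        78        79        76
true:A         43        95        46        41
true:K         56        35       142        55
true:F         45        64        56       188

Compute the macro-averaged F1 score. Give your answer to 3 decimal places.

Per-class F1 score (2·TP/(2·TP+FP+FN)):
  G: TP=376, FP=43+56+45=144, FN=78+79+76=233 → 752/1129 = 0.6661
  A: TP=95, FP=78+35+64=177, FN=43+46+41=130 → 190/497 = 0.3823
  K: TP=142, FP=79+46+56=181, FN=56+35+55=146 → 284/611 = 0.4648
  F: TP=188, FP=76+41+55=172, FN=45+64+56=165 → 376/713 = 0.5273
Macro-F1 score = mean = (0.6661 + 0.3823 + 0.4648 + 0.5273) / 4 = 0.510

0.510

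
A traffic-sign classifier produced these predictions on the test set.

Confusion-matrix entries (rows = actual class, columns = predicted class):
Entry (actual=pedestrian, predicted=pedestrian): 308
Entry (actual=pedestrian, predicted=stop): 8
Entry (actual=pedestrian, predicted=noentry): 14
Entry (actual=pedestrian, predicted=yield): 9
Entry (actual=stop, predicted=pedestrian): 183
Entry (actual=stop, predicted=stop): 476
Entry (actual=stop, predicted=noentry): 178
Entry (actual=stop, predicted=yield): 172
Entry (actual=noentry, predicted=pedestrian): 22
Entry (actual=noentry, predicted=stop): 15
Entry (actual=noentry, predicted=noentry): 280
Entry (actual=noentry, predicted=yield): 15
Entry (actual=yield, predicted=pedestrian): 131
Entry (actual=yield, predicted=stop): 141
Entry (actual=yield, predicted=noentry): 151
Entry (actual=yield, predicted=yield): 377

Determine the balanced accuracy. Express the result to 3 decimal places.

0.674

Balanced accuracy = mean of per-class recall.
  pedestrian: recall = 308/339 = 0.9086
  stop: recall = 476/1009 = 0.4718
  noentry: recall = 280/332 = 0.8434
  yield: recall = 377/800 = 0.4713
Mean = (0.9086 + 0.4718 + 0.8434 + 0.4713) / 4 = 0.674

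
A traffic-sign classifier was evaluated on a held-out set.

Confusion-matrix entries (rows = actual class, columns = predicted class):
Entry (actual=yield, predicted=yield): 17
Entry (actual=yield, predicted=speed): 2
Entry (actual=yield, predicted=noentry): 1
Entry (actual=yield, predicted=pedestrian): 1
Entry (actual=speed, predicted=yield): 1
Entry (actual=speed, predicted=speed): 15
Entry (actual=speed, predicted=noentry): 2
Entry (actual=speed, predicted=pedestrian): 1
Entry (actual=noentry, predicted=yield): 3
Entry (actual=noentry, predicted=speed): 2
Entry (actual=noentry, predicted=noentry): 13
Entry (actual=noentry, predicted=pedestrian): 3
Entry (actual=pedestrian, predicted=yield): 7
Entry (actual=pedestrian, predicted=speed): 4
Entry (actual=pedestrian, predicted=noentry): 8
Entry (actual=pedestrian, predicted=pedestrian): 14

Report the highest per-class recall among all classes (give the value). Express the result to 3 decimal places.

Per-class recall (TP/(TP+FN)):
  yield: TP=17, FN=2+1+1=4 → 17/21 = 0.8095
  speed: TP=15, FN=1+2+1=4 → 15/19 = 0.7895
  noentry: TP=13, FN=3+2+3=8 → 13/21 = 0.6190
  pedestrian: TP=14, FN=7+4+8=19 → 14/33 = 0.4242
Highest is class 'yield' with recall = 0.810.

0.810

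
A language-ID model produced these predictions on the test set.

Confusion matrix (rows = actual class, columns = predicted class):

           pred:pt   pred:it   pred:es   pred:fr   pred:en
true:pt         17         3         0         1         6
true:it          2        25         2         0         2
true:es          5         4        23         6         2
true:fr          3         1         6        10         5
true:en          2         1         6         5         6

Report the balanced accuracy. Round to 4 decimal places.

0.5422

Balanced accuracy = mean of per-class recall.
  pt: recall = 17/27 = 0.62963
  it: recall = 25/31 = 0.80645
  es: recall = 23/40 = 0.57500
  fr: recall = 10/25 = 0.40000
  en: recall = 6/20 = 0.30000
Mean = (0.62963 + 0.80645 + 0.57500 + 0.40000 + 0.30000) / 5 = 0.5422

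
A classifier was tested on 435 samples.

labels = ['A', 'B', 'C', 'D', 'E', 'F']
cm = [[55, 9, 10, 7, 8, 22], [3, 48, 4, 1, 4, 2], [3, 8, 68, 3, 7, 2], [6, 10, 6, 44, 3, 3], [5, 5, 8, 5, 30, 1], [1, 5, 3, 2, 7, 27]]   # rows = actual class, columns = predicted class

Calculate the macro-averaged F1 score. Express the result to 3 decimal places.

0.614

Per-class F1 score (2·TP/(2·TP+FP+FN)):
  A: TP=55, FP=3+3+6+5+1=18, FN=9+10+7+8+22=56 → 110/184 = 0.5978
  B: TP=48, FP=9+8+10+5+5=37, FN=3+4+1+4+2=14 → 96/147 = 0.6531
  C: TP=68, FP=10+4+6+8+3=31, FN=3+8+3+7+2=23 → 136/190 = 0.7158
  D: TP=44, FP=7+1+3+5+2=18, FN=6+10+6+3+3=28 → 88/134 = 0.6567
  E: TP=30, FP=8+4+7+3+7=29, FN=5+5+8+5+1=24 → 60/113 = 0.5310
  F: TP=27, FP=22+2+2+3+1=30, FN=1+5+3+2+7=18 → 54/102 = 0.5294
Macro-F1 score = mean = (0.5978 + 0.6531 + 0.7158 + 0.6567 + 0.5310 + 0.5294) / 6 = 0.614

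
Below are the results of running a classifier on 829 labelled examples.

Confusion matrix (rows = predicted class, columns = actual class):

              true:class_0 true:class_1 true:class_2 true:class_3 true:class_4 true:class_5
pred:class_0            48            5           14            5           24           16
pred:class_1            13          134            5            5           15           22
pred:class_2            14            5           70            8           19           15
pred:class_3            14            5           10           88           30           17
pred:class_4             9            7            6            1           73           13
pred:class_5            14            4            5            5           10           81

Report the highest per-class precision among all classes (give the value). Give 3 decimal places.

Per-class precision (TP/(TP+FP)):
  class_0: TP=48, FP=5+14+5+24+16=64 → 48/112 = 0.4286
  class_1: TP=134, FP=13+5+5+15+22=60 → 134/194 = 0.6907
  class_2: TP=70, FP=14+5+8+19+15=61 → 70/131 = 0.5344
  class_3: TP=88, FP=14+5+10+30+17=76 → 88/164 = 0.5366
  class_4: TP=73, FP=9+7+6+1+13=36 → 73/109 = 0.6697
  class_5: TP=81, FP=14+4+5+5+10=38 → 81/119 = 0.6807
Highest is class 'class_1' with precision = 0.691.

0.691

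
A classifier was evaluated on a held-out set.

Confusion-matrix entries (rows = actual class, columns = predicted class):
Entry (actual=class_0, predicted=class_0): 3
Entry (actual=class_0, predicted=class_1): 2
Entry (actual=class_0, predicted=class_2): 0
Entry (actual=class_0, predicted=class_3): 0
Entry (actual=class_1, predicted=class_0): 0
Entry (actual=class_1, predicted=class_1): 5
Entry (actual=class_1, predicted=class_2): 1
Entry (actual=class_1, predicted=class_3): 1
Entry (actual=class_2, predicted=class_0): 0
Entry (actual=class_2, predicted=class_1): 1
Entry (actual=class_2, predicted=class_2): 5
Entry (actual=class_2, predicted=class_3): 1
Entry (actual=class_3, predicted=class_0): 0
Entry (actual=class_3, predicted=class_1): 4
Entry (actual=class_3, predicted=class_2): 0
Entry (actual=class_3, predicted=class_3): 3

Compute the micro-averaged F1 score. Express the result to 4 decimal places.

0.6154

Micro-averaging pools counts across classes: ΣTP=16, ΣFP=10, ΣFN=10.
Micro-F1 score = 2·TP/(2·TP+FP+FN) on pooled counts = 0.6154 (equals overall accuracy in single-label multiclass).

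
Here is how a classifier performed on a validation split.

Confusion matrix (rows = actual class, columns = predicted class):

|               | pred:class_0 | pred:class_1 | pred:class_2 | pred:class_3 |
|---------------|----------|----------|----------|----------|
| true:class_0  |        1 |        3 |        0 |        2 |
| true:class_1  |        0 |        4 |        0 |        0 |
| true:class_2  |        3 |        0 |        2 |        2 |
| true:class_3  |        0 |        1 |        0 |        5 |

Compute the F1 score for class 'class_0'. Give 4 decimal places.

0.2000

F1 score = 2·TP/(2·TP+FP+FN).
class_0: TP=1, FP=0+3+0=3, FN=3+0+2=5 → 2/10 = 0.20000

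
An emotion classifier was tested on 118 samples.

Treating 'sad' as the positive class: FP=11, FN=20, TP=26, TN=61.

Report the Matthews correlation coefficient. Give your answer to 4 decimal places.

0.4336

MCC = (TP·TN − FP·FN) / √((TP+FP)(TP+FN)(TN+FP)(TN+FN))
Numerator = 26·61 − 11·20 = 1366
Denominator = √(37·46·72·81) = √9926064 = 3150.5657
MCC = 1366 / 3150.5657 = 0.4336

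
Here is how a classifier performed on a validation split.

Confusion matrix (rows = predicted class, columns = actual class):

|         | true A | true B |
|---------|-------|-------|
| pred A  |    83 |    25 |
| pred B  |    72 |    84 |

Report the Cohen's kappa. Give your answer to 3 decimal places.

Observed agreement pₒ = trace/N = 167/264 = 0.6326
Expected agreement pₑ = Σ (rowᵢ·colᵢ)/N² = (155·108 + 109·156)/264² = 0.4842
κ = (pₒ − pₑ)/(1 − pₑ) = (0.6326 − 0.4842)/(1 − 0.4842) = 0.288

0.288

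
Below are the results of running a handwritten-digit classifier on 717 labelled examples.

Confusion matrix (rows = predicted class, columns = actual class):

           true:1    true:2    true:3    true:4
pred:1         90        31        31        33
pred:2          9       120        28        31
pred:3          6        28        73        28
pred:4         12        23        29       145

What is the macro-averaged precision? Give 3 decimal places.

Per-class precision (TP/(TP+FP)):
  1: TP=90, FP=31+31+33=95 → 90/185 = 0.4865
  2: TP=120, FP=9+28+31=68 → 120/188 = 0.6383
  3: TP=73, FP=6+28+28=62 → 73/135 = 0.5407
  4: TP=145, FP=12+23+29=64 → 145/209 = 0.6938
Macro-precision = mean = (0.4865 + 0.6383 + 0.5407 + 0.6938) / 4 = 0.590

0.590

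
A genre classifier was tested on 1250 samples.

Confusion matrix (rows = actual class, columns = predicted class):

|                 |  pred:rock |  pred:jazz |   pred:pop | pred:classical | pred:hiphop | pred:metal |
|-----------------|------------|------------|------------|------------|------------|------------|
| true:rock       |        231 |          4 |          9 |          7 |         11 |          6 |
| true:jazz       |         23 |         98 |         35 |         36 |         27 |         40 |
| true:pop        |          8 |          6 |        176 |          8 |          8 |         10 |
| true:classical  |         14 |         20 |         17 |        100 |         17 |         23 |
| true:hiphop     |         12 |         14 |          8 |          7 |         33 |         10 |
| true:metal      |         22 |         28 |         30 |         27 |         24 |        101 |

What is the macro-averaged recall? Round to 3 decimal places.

0.568

Per-class recall (TP/(TP+FN)):
  rock: TP=231, FN=4+9+7+11+6=37 → 231/268 = 0.8619
  jazz: TP=98, FN=23+35+36+27+40=161 → 98/259 = 0.3784
  pop: TP=176, FN=8+6+8+8+10=40 → 176/216 = 0.8148
  classical: TP=100, FN=14+20+17+17+23=91 → 100/191 = 0.5236
  hiphop: TP=33, FN=12+14+8+7+10=51 → 33/84 = 0.3929
  metal: TP=101, FN=22+28+30+27+24=131 → 101/232 = 0.4353
Macro-recall = mean = (0.8619 + 0.3784 + 0.8148 + 0.5236 + 0.3929 + 0.4353) / 6 = 0.568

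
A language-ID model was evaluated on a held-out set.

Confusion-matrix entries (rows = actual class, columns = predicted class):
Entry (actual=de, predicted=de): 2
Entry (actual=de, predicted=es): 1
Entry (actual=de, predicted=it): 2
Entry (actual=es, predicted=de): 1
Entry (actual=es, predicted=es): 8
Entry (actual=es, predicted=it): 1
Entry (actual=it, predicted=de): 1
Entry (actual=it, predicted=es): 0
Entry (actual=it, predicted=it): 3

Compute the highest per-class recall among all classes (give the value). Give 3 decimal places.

Per-class recall (TP/(TP+FN)):
  de: TP=2, FN=1+2=3 → 2/5 = 0.4000
  es: TP=8, FN=1+1=2 → 8/10 = 0.8000
  it: TP=3, FN=1+0=1 → 3/4 = 0.7500
Highest is class 'es' with recall = 0.800.

0.800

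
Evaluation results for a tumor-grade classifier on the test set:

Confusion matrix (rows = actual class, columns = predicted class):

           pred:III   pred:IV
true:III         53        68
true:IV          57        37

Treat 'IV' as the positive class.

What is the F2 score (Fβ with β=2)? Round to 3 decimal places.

0.385

Fβ = (1+β²)·TP / ((1+β²)·TP + β²·FN + FP), with β²=4
= 5·37 / (5·37 + 4·57 + 68) = 0.385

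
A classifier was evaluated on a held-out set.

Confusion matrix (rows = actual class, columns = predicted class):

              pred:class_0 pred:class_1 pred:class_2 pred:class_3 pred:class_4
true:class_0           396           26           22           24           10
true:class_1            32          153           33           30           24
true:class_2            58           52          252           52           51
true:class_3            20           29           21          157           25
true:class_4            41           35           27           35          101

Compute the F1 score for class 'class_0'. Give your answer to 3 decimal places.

0.773

Treat 'class_0' as positive and all other classes as negative.
F1 score = 2·TP/(2·TP+FP+FN).
class_0: TP=396, FP=32+58+20+41=151, FN=26+22+24+10=82 → 792/1025 = 0.7727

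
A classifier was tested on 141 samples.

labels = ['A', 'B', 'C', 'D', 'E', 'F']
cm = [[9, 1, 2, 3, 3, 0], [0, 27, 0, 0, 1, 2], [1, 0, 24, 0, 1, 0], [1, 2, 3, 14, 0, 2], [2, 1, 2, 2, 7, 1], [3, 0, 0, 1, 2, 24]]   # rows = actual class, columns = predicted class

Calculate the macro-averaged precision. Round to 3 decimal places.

Per-class precision (TP/(TP+FP)):
  A: TP=9, FP=0+1+1+2+3=7 → 9/16 = 0.5625
  B: TP=27, FP=1+0+2+1+0=4 → 27/31 = 0.8710
  C: TP=24, FP=2+0+3+2+0=7 → 24/31 = 0.7742
  D: TP=14, FP=3+0+0+2+1=6 → 14/20 = 0.7000
  E: TP=7, FP=3+1+1+0+2=7 → 7/14 = 0.5000
  F: TP=24, FP=0+2+0+2+1=5 → 24/29 = 0.8276
Macro-precision = mean = (0.5625 + 0.8710 + 0.7742 + 0.7000 + 0.5000 + 0.8276) / 6 = 0.706

0.706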